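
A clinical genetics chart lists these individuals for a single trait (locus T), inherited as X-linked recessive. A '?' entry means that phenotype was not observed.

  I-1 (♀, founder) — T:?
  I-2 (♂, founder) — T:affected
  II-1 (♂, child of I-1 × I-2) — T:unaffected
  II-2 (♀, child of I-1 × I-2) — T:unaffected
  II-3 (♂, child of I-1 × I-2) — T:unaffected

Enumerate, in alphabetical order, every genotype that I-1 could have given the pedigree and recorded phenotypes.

T/I-1 ? ·: X^TX^T|X^TX^t
T/I-2 aff ·: X^tY
T/II-1 un I-1×I-2: X^TY
T/II-2 un I-1×I-2: X^TX^t
T/II-3 un I-1×I-2: X^TY
⇒ T over [I-1,I-2,II-1,II-2,II-3]: 2 consistent

I-1 ∈ {X^TX^T, X^TX^t}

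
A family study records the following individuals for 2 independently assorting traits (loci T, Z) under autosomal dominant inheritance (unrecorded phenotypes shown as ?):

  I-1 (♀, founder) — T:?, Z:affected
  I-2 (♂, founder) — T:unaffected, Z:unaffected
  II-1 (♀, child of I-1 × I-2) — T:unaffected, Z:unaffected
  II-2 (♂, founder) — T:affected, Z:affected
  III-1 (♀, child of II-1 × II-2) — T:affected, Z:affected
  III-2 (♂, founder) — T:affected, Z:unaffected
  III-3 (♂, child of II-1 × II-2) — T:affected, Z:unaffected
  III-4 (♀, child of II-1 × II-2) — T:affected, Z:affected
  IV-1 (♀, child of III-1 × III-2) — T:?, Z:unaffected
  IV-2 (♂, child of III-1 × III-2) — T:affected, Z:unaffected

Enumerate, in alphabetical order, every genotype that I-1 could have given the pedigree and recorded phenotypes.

I-1 ∈ {Tt Zz, tt Zz}

T/I-1 ? ·: tt|Tt
T/I-2 un ·: tt
T/II-1 un I-1×I-2: tt
T/II-2 aff ·: Tt|TT
T/III-1 aff II-1×II-2: Tt
T/III-2 aff ·: Tt|TT
T/III-3 aff II-1×II-2: Tt
T/III-4 aff II-1×II-2: Tt
T/IV-1 ? III-1×III-2: tt|Tt|TT
T/IV-2 aff III-1×III-2: Tt|TT
⇒ T over [I-1,I-2,II-1,II-2,III-1,III-2,III-3,III-4,IV-1,IV-2]: 40 consistent
Z/I-1 aff ·: Zz
Z/I-2 un ·: zz
Z/II-1 un I-1×I-2: zz
Z/II-2 aff ·: Zz
Z/III-1 aff II-1×II-2: Zz
Z/III-2 un ·: zz
Z/III-3 un II-1×II-2: zz
Z/III-4 aff II-1×II-2: Zz
Z/IV-1 un III-1×III-2: zz
Z/IV-2 un III-1×III-2: zz
⇒ Z over [I-1,I-2,II-1,II-2,III-1,III-2,III-3,III-4,IV-1,IV-2]: 1 consistent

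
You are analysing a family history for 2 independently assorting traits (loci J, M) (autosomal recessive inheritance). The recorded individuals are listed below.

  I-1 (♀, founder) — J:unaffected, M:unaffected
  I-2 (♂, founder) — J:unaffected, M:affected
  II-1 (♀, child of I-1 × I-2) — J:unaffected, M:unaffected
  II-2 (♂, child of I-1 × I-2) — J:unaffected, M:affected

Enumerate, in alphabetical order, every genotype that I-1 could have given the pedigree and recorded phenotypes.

J/I-1 un ·: JJ|Jj
J/I-2 un ·: JJ|Jj
J/II-1 un I-1×I-2: JJ|Jj
J/II-2 un I-1×I-2: JJ|Jj
⇒ J over [I-1,I-2,II-1,II-2]: 13 consistent
M/I-1 un ·: Mm
M/I-2 aff ·: mm
M/II-1 un I-1×I-2: Mm
M/II-2 aff I-1×I-2: mm
⇒ M over [I-1,I-2,II-1,II-2]: 1 consistent

I-1 ∈ {JJ Mm, Jj Mm}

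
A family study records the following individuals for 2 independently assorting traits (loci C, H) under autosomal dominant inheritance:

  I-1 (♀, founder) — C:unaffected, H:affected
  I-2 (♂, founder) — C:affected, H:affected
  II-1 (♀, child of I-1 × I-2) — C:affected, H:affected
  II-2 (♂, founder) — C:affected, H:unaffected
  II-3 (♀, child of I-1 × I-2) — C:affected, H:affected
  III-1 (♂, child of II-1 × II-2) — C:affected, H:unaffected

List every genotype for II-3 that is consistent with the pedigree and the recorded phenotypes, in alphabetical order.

II-3 ∈ {Cc HH, Cc Hh}

C/I-1 un ·: cc
C/I-2 aff ·: Cc|CC
C/II-1 aff I-1×I-2: Cc
C/II-2 aff ·: Cc|CC
C/II-3 aff I-1×I-2: Cc
C/III-1 aff II-1×II-2: Cc|CC
⇒ C over [I-1,I-2,II-1,II-2,II-3,III-1]: 8 consistent
H/I-1 aff ·: Hh|HH
H/I-2 aff ·: Hh|HH
H/II-1 aff I-1×I-2: Hh
H/II-2 un ·: hh
H/II-3 aff I-1×I-2: Hh|HH
H/III-1 un II-1×II-2: hh
⇒ H over [I-1,I-2,II-1,II-2,II-3,III-1]: 6 consistent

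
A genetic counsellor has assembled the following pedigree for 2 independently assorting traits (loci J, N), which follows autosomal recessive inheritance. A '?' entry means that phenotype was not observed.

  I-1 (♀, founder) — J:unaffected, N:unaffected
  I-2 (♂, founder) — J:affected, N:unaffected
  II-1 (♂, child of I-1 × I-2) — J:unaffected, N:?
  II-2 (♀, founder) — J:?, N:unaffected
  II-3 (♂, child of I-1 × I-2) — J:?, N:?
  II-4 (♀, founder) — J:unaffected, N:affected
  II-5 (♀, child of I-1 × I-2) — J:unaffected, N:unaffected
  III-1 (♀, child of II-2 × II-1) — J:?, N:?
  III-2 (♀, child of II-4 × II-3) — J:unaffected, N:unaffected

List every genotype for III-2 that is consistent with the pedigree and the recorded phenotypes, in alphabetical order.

III-2 ∈ {JJ Nn, Jj Nn}

J/I-1 un ·: JJ|Jj
J/I-2 aff ·: jj
J/II-1 un I-1×I-2: Jj
J/II-2 ? ·: JJ|Jj|jj
J/II-3 ? I-1×I-2: Jj|jj
J/II-4 un ·: JJ|Jj
J/II-5 un I-1×I-2: Jj
J/III-1 ? II-2×II-1: JJ|Jj|jj
J/III-2 un II-4×II-3: JJ|Jj
⇒ J over [I-1,I-2,II-1,II-2,II-3,II-4,II-5,III-1,III-2]: 70 consistent
N/I-1 un ·: NN|Nn
N/I-2 un ·: NN|Nn
N/II-1 ? I-1×I-2: NN|Nn|nn
N/II-2 un ·: NN|Nn
N/II-3 ? I-1×I-2: NN|Nn
N/II-4 aff ·: nn
N/II-5 un I-1×I-2: NN|Nn
N/III-1 ? II-2×II-1: NN|Nn|nn
N/III-2 un II-4×II-3: Nn
⇒ N over [I-1,I-2,II-1,II-2,II-3,II-4,II-5,III-1,III-2]: 111 consistent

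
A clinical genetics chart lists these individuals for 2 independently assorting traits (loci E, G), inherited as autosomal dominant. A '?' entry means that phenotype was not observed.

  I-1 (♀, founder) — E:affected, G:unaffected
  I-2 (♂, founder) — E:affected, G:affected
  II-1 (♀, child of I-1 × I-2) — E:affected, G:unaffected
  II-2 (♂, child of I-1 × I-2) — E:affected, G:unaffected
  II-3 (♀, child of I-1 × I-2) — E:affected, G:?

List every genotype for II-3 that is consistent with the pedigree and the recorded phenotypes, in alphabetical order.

E/I-1 aff ·: Ee|EE
E/I-2 aff ·: Ee|EE
E/II-1 aff I-1×I-2: Ee|EE
E/II-2 aff I-1×I-2: Ee|EE
E/II-3 aff I-1×I-2: Ee|EE
⇒ E over [I-1,I-2,II-1,II-2,II-3]: 25 consistent
G/I-1 un ·: gg
G/I-2 aff ·: Gg
G/II-1 un I-1×I-2: gg
G/II-2 un I-1×I-2: gg
G/II-3 ? I-1×I-2: gg|Gg
⇒ G over [I-1,I-2,II-1,II-2,II-3]: 2 consistent

II-3 ∈ {EE Gg, EE gg, Ee Gg, Ee gg}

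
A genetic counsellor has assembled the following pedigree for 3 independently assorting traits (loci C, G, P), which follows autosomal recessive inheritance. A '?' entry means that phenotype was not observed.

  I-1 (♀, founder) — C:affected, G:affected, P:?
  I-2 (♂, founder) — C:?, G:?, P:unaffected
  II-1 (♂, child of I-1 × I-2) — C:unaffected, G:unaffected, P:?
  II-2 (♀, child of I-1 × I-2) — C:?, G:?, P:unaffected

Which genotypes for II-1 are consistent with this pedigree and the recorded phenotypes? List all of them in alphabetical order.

C/I-1 aff ·: cc
C/I-2 ? ·: CC|Cc
C/II-1 un I-1×I-2: Cc
C/II-2 ? I-1×I-2: Cc|cc
⇒ C over [I-1,I-2,II-1,II-2]: 3 consistent
G/I-1 aff ·: gg
G/I-2 ? ·: GG|Gg
G/II-1 un I-1×I-2: Gg
G/II-2 ? I-1×I-2: Gg|gg
⇒ G over [I-1,I-2,II-1,II-2]: 3 consistent
P/I-1 ? ·: PP|Pp|pp
P/I-2 un ·: PP|Pp
P/II-1 ? I-1×I-2: PP|Pp|pp
P/II-2 un I-1×I-2: PP|Pp
⇒ P over [I-1,I-2,II-1,II-2]: 18 consistent

II-1 ∈ {Cc Gg PP, Cc Gg Pp, Cc Gg pp}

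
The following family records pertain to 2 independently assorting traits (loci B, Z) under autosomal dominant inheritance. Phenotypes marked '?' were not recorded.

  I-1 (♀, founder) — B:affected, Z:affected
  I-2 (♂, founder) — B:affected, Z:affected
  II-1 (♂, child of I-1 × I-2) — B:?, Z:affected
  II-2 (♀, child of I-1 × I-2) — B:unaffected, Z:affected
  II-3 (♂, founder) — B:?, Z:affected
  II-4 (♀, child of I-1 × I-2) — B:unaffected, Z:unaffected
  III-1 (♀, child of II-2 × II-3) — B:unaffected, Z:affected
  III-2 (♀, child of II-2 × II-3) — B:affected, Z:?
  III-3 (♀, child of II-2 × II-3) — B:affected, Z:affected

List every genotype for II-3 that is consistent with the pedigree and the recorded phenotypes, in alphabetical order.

II-3 ∈ {Bb ZZ, Bb Zz}

B/I-1 aff ·: Bb
B/I-2 aff ·: Bb
B/II-1 ? I-1×I-2: bb|Bb|BB
B/II-2 un I-1×I-2: bb
B/II-3 ? ·: Bb
B/II-4 un I-1×I-2: bb
B/III-1 un II-2×II-3: bb
B/III-2 aff II-2×II-3: Bb
B/III-3 aff II-2×II-3: Bb
⇒ B over [I-1,I-2,II-1,II-2,II-3,II-4,III-1,III-2,III-3]: 3 consistent
Z/I-1 aff ·: Zz
Z/I-2 aff ·: Zz
Z/II-1 aff I-1×I-2: Zz|ZZ
Z/II-2 aff I-1×I-2: Zz|ZZ
Z/II-3 aff ·: Zz|ZZ
Z/II-4 un I-1×I-2: zz
Z/III-1 aff II-2×II-3: Zz|ZZ
Z/III-2 ? II-2×II-3: zz|Zz|ZZ
Z/III-3 aff II-2×II-3: Zz|ZZ
⇒ Z over [I-1,I-2,II-1,II-2,II-3,II-4,III-1,III-2,III-3]: 58 consistent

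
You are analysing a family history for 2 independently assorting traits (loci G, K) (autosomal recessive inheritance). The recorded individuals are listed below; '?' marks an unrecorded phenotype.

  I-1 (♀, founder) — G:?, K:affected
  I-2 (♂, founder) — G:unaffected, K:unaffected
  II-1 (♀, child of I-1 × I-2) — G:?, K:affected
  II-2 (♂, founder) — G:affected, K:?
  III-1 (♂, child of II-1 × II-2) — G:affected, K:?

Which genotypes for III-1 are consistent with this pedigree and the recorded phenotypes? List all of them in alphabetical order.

G/I-1 ? ·: GG|Gg|gg
G/I-2 un ·: GG|Gg
G/II-1 ? I-1×I-2: Gg|gg
G/II-2 aff ·: gg
G/III-1 aff II-1×II-2: gg
⇒ G over [I-1,I-2,II-1,II-2,III-1]: 7 consistent
K/I-1 aff ·: kk
K/I-2 un ·: Kk
K/II-1 aff I-1×I-2: kk
K/II-2 ? ·: KK|Kk|kk
K/III-1 ? II-1×II-2: Kk|kk
⇒ K over [I-1,I-2,II-1,II-2,III-1]: 4 consistent

III-1 ∈ {gg Kk, gg kk}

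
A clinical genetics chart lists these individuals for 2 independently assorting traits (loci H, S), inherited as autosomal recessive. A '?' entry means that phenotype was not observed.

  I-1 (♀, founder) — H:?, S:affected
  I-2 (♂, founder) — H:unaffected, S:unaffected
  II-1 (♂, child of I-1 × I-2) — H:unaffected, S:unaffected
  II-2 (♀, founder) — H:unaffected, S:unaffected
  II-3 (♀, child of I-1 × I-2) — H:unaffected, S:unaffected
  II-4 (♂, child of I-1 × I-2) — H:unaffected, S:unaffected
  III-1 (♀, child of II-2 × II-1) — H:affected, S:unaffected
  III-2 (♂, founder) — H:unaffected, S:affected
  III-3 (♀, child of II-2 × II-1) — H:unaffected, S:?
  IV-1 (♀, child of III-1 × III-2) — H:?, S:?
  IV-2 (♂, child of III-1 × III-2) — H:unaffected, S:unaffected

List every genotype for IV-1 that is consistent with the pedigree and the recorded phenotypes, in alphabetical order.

IV-1 ∈ {Hh Ss, Hh ss, hh Ss, hh ss}

H/I-1 ? ·: HH|Hh|hh
H/I-2 un ·: HH|Hh
H/II-1 un I-1×I-2: Hh
H/II-2 un ·: Hh
H/II-3 un I-1×I-2: HH|Hh
H/II-4 un I-1×I-2: HH|Hh
H/III-1 aff II-2×II-1: hh
H/III-2 un ·: HH|Hh
H/III-3 un II-2×II-1: HH|Hh
H/IV-1 ? III-1×III-2: Hh|hh
H/IV-2 un III-1×III-2: Hh
⇒ H over [I-1,I-2,II-1,II-2,II-3,II-4,III-1,III-2,III-3,IV-1,IV-2]: 84 consistent
S/I-1 aff ·: ss
S/I-2 un ·: SS|Ss
S/II-1 un I-1×I-2: Ss
S/II-2 un ·: SS|Ss
S/II-3 un I-1×I-2: Ss
S/II-4 un I-1×I-2: Ss
S/III-1 un II-2×II-1: SS|Ss
S/III-2 aff ·: ss
S/III-3 ? II-2×II-1: SS|Ss|ss
S/IV-1 ? III-1×III-2: Ss|ss
S/IV-2 un III-1×III-2: Ss
⇒ S over [I-1,I-2,II-1,II-2,II-3,II-4,III-1,III-2,III-3,IV-1,IV-2]: 30 consistent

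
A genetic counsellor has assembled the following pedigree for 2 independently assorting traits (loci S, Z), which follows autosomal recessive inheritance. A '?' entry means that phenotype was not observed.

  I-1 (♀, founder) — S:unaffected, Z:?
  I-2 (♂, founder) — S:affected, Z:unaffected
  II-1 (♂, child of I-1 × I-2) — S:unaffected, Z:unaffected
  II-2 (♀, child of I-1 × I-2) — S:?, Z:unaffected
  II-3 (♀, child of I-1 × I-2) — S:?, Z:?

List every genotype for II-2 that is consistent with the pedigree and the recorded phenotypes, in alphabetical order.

S/I-1 un ·: SS|Ss
S/I-2 aff ·: ss
S/II-1 un I-1×I-2: Ss
S/II-2 ? I-1×I-2: Ss|ss
S/II-3 ? I-1×I-2: Ss|ss
⇒ S over [I-1,I-2,II-1,II-2,II-3]: 5 consistent
Z/I-1 ? ·: ZZ|Zz|zz
Z/I-2 un ·: ZZ|Zz
Z/II-1 un I-1×I-2: ZZ|Zz
Z/II-2 un I-1×I-2: ZZ|Zz
Z/II-3 ? I-1×I-2: ZZ|Zz|zz
⇒ Z over [I-1,I-2,II-1,II-2,II-3]: 32 consistent

II-2 ∈ {Ss ZZ, Ss Zz, ss ZZ, ss Zz}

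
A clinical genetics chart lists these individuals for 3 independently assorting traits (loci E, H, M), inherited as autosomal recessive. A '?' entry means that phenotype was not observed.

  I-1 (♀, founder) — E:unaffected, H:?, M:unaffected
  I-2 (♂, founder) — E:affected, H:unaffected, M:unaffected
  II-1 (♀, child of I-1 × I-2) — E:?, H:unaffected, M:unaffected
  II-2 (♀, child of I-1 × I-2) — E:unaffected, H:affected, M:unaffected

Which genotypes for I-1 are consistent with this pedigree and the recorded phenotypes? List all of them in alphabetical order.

E/I-1 un ·: EE|Ee
E/I-2 aff ·: ee
E/II-1 ? I-1×I-2: Ee|ee
E/II-2 un I-1×I-2: Ee
⇒ E over [I-1,I-2,II-1,II-2]: 3 consistent
H/I-1 ? ·: Hh|hh
H/I-2 un ·: Hh
H/II-1 un I-1×I-2: HH|Hh
H/II-2 aff I-1×I-2: hh
⇒ H over [I-1,I-2,II-1,II-2]: 3 consistent
M/I-1 un ·: MM|Mm
M/I-2 un ·: MM|Mm
M/II-1 un I-1×I-2: MM|Mm
M/II-2 un I-1×I-2: MM|Mm
⇒ M over [I-1,I-2,II-1,II-2]: 13 consistent

I-1 ∈ {EE Hh MM, EE Hh Mm, EE hh MM, EE hh Mm, Ee Hh MM, Ee Hh Mm, Ee hh MM, Ee hh Mm}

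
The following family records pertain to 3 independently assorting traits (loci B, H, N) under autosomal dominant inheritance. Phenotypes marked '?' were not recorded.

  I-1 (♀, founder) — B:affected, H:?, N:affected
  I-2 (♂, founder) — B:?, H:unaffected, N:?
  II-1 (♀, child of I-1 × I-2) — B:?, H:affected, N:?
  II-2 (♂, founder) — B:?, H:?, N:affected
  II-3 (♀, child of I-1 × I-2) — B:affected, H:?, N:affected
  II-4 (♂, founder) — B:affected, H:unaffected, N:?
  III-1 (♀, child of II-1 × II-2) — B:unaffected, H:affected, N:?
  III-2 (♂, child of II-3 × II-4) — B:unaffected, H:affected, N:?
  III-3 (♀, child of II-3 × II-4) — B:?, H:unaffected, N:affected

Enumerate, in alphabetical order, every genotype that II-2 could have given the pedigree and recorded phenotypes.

B/I-1 aff ·: Bb|BB
B/I-2 ? ·: bb|Bb|BB
B/II-1 ? I-1×I-2: bb|Bb
B/II-2 ? ·: bb|Bb
B/II-3 aff I-1×I-2: Bb
B/II-4 aff ·: Bb
B/III-1 un II-1×II-2: bb
B/III-2 un II-3×II-4: bb
B/III-3 ? II-3×II-4: bb|Bb|BB
⇒ B over [I-1,I-2,II-1,II-2,II-3,II-4,III-1,III-2,III-3]: 42 consistent
H/I-1 ? ·: Hh|HH
H/I-2 un ·: hh
H/II-1 aff I-1×I-2: Hh
H/II-2 ? ·: hh|Hh|HH
H/II-3 ? I-1×I-2: Hh
H/II-4 un ·: hh
H/III-1 aff II-1×II-2: Hh|HH
H/III-2 aff II-3×II-4: Hh
H/III-3 un II-3×II-4: hh
⇒ H over [I-1,I-2,II-1,II-2,II-3,II-4,III-1,III-2,III-3]: 10 consistent
N/I-1 aff ·: Nn|NN
N/I-2 ? ·: nn|Nn|NN
N/II-1 ? I-1×I-2: nn|Nn|NN
N/II-2 aff ·: Nn|NN
N/II-3 aff I-1×I-2: Nn|NN
N/II-4 ? ·: nn|Nn|NN
N/III-1 ? II-1×II-2: nn|Nn|NN
N/III-2 ? II-3×II-4: nn|Nn|NN
N/III-3 aff II-3×II-4: Nn|NN
⇒ N over [I-1,I-2,II-1,II-2,II-3,II-4,III-1,III-2,III-3]: 660 consistent

II-2 ∈ {Bb HH NN, Bb HH Nn, Bb Hh NN, Bb Hh Nn, Bb hh NN, Bb hh Nn, bb HH NN, bb HH Nn, bb Hh NN, bb Hh Nn, bb hh NN, bb hh Nn}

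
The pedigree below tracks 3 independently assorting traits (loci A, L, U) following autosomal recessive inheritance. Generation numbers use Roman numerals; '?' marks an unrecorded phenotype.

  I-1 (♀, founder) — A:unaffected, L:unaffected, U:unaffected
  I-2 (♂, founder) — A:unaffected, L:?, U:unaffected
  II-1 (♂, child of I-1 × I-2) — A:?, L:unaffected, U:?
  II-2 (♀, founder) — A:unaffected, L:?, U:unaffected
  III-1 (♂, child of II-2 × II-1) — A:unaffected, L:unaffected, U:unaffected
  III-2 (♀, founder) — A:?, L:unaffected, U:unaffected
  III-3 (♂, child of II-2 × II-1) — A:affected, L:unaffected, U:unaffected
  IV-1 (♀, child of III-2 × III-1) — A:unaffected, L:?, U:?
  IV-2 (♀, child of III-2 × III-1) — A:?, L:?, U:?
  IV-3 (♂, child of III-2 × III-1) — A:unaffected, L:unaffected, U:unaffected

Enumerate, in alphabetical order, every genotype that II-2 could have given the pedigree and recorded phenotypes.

A/I-1 un ·: AA|Aa
A/I-2 un ·: AA|Aa
A/II-1 ? I-1×I-2: Aa|aa
A/II-2 un ·: Aa
A/III-1 un II-2×II-1: AA|Aa
A/III-2 ? ·: AA|Aa|aa
A/III-3 aff II-2×II-1: aa
A/IV-1 un III-2×III-1: AA|Aa
A/IV-2 ? III-2×III-1: AA|Aa|aa
A/IV-3 un III-2×III-1: AA|Aa
⇒ A over [I-1,I-2,II-1,II-2,III-1,III-2,III-3,IV-1,IV-2,IV-3]: 118 consistent
L/I-1 un ·: LL|Ll
L/I-2 ? ·: LL|Ll|ll
L/II-1 un I-1×I-2: LL|Ll
L/II-2 ? ·: LL|Ll|ll
L/III-1 un II-2×II-1: LL|Ll
L/III-2 un ·: LL|Ll
L/III-3 un II-2×II-1: LL|Ll
L/IV-1 ? III-2×III-1: LL|Ll|ll
L/IV-2 ? III-2×III-1: LL|Ll|ll
L/IV-3 un III-2×III-1: LL|Ll
⇒ L over [I-1,I-2,II-1,II-2,III-1,III-2,III-3,IV-1,IV-2,IV-3]: 1250 consistent
U/I-1 un ·: UU|Uu
U/I-2 un ·: UU|Uu
U/II-1 ? I-1×I-2: UU|Uu|uu
U/II-2 un ·: UU|Uu
U/III-1 un II-2×II-1: UU|Uu
U/III-2 un ·: UU|Uu
U/III-3 un II-2×II-1: UU|Uu
U/IV-1 ? III-2×III-1: UU|Uu|uu
U/IV-2 ? III-2×III-1: UU|Uu|uu
U/IV-3 un III-2×III-1: UU|Uu
⇒ U over [I-1,I-2,II-1,II-2,III-1,III-2,III-3,IV-1,IV-2,IV-3]: 788 consistent

II-2 ∈ {Aa LL UU, Aa LL Uu, Aa Ll UU, Aa Ll Uu, Aa ll UU, Aa ll Uu}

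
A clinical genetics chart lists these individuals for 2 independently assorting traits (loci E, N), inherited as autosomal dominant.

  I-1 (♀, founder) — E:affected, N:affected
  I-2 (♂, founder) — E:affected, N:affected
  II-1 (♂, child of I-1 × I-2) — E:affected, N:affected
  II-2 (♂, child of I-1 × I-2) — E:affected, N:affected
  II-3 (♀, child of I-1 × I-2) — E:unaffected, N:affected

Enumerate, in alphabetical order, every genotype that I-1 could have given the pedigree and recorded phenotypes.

E/I-1 aff ·: Ee
E/I-2 aff ·: Ee
E/II-1 aff I-1×I-2: Ee|EE
E/II-2 aff I-1×I-2: Ee|EE
E/II-3 un I-1×I-2: ee
⇒ E over [I-1,I-2,II-1,II-2,II-3]: 4 consistent
N/I-1 aff ·: Nn|NN
N/I-2 aff ·: Nn|NN
N/II-1 aff I-1×I-2: Nn|NN
N/II-2 aff I-1×I-2: Nn|NN
N/II-3 aff I-1×I-2: Nn|NN
⇒ N over [I-1,I-2,II-1,II-2,II-3]: 25 consistent

I-1 ∈ {Ee NN, Ee Nn}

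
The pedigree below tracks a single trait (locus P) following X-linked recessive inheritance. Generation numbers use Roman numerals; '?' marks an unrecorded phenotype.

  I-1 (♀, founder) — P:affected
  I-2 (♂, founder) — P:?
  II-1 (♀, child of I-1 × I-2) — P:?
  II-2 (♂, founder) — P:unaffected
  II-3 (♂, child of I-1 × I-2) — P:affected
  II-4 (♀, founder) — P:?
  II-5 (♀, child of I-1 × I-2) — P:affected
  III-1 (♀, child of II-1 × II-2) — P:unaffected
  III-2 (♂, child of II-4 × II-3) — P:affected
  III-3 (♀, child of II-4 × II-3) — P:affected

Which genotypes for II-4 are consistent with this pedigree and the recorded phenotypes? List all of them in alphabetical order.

II-4 ∈ {X^PX^p, X^pX^p}

P/I-1 aff ·: X^pX^p
P/I-2 ? ·: X^pY
P/II-1 ? I-1×I-2: X^pX^p
P/II-2 un ·: X^PY
P/II-3 aff I-1×I-2: X^pY
P/II-4 ? ·: X^PX^p|X^pX^p
P/II-5 aff I-1×I-2: X^pX^p
P/III-1 un II-1×II-2: X^PX^p
P/III-2 aff II-4×II-3: X^pY
P/III-3 aff II-4×II-3: X^pX^p
⇒ P over [I-1,I-2,II-1,II-2,II-3,II-4,II-5,III-1,III-2,III-3]: 2 consistent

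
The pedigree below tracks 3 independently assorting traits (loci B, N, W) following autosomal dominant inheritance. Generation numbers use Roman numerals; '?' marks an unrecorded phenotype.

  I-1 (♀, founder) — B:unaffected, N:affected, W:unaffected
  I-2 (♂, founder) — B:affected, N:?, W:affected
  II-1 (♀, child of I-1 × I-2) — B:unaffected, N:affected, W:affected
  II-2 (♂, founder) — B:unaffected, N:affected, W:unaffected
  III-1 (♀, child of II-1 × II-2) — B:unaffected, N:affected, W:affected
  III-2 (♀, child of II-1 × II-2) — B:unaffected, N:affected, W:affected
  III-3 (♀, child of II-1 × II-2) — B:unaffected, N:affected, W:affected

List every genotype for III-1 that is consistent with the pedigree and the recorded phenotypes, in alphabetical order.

B/I-1 un ·: bb
B/I-2 aff ·: Bb
B/II-1 un I-1×I-2: bb
B/II-2 un ·: bb
B/III-1 un II-1×II-2: bb
B/III-2 un II-1×II-2: bb
B/III-3 un II-1×II-2: bb
⇒ B over [I-1,I-2,II-1,II-2,III-1,III-2,III-3]: 1 consistent
N/I-1 aff ·: Nn|NN
N/I-2 ? ·: nn|Nn|NN
N/II-1 aff I-1×I-2: Nn|NN
N/II-2 aff ·: Nn|NN
N/III-1 aff II-1×II-2: Nn|NN
N/III-2 aff II-1×II-2: Nn|NN
N/III-3 aff II-1×II-2: Nn|NN
⇒ N over [I-1,I-2,II-1,II-2,III-1,III-2,III-3]: 116 consistent
W/I-1 un ·: ww
W/I-2 aff ·: Ww|WW
W/II-1 aff I-1×I-2: Ww
W/II-2 un ·: ww
W/III-1 aff II-1×II-2: Ww
W/III-2 aff II-1×II-2: Ww
W/III-3 aff II-1×II-2: Ww
⇒ W over [I-1,I-2,II-1,II-2,III-1,III-2,III-3]: 2 consistent

III-1 ∈ {bb NN Ww, bb Nn Ww}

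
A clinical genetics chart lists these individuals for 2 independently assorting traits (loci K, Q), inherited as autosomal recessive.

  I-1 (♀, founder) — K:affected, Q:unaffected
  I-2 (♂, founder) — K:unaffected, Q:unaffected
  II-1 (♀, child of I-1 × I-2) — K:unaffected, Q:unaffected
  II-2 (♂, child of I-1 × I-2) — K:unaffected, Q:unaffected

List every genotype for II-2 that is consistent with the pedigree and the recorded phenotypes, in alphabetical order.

K/I-1 aff ·: kk
K/I-2 un ·: KK|Kk
K/II-1 un I-1×I-2: Kk
K/II-2 un I-1×I-2: Kk
⇒ K over [I-1,I-2,II-1,II-2]: 2 consistent
Q/I-1 un ·: QQ|Qq
Q/I-2 un ·: QQ|Qq
Q/II-1 un I-1×I-2: QQ|Qq
Q/II-2 un I-1×I-2: QQ|Qq
⇒ Q over [I-1,I-2,II-1,II-2]: 13 consistent

II-2 ∈ {Kk QQ, Kk Qq}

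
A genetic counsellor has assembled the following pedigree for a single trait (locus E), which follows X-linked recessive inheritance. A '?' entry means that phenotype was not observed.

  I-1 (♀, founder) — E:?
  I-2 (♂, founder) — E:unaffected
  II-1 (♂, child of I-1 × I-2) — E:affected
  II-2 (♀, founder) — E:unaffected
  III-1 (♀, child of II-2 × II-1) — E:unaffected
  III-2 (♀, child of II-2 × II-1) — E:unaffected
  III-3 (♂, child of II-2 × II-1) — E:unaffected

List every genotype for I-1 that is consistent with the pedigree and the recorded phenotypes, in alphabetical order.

E/I-1 ? ·: X^EX^e|X^eX^e
E/I-2 un ·: X^EY
E/II-1 aff I-1×I-2: X^eY
E/II-2 un ·: X^EX^E|X^EX^e
E/III-1 un II-2×II-1: X^EX^e
E/III-2 un II-2×II-1: X^EX^e
E/III-3 un II-2×II-1: X^EY
⇒ E over [I-1,I-2,II-1,II-2,III-1,III-2,III-3]: 4 consistent

I-1 ∈ {X^EX^e, X^eX^e}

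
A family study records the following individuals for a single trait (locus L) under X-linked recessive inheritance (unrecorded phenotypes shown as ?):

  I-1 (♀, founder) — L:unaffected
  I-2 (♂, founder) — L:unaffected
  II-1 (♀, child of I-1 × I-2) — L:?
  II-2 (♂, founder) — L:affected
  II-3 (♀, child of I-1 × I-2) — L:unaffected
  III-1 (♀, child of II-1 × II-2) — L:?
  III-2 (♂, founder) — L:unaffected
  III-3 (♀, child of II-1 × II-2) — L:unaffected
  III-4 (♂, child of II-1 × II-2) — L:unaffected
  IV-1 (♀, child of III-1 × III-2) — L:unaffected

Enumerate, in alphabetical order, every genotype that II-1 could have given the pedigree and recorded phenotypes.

L/I-1 un ·: X^LX^L|X^LX^l
L/I-2 un ·: X^LY
L/II-1 ? I-1×I-2: X^LX^L|X^LX^l
L/II-2 aff ·: X^lY
L/II-3 un I-1×I-2: X^LX^L|X^LX^l
L/III-1 ? II-1×II-2: X^LX^l|X^lX^l
L/III-2 un ·: X^LY
L/III-3 un II-1×II-2: X^LX^l
L/III-4 un II-1×II-2: X^LY
L/IV-1 un III-1×III-2: X^LX^L|X^LX^l
⇒ L over [I-1,I-2,II-1,II-2,II-3,III-1,III-2,III-3,III-4,IV-1]: 12 consistent

II-1 ∈ {X^LX^L, X^LX^l}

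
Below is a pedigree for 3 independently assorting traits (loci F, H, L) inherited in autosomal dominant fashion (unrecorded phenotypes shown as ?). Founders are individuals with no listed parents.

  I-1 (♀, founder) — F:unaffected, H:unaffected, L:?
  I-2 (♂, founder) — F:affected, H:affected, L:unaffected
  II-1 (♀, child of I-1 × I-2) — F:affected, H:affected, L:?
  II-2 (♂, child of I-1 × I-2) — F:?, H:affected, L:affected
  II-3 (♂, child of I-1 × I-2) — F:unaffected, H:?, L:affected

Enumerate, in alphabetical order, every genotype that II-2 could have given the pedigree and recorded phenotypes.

F/I-1 un ·: ff
F/I-2 aff ·: Ff
F/II-1 aff I-1×I-2: Ff
F/II-2 ? I-1×I-2: ff|Ff
F/II-3 un I-1×I-2: ff
⇒ F over [I-1,I-2,II-1,II-2,II-3]: 2 consistent
H/I-1 un ·: hh
H/I-2 aff ·: Hh|HH
H/II-1 aff I-1×I-2: Hh
H/II-2 aff I-1×I-2: Hh
H/II-3 ? I-1×I-2: hh|Hh
⇒ H over [I-1,I-2,II-1,II-2,II-3]: 3 consistent
L/I-1 ? ·: Ll|LL
L/I-2 un ·: ll
L/II-1 ? I-1×I-2: ll|Ll
L/II-2 aff I-1×I-2: Ll
L/II-3 aff I-1×I-2: Ll
⇒ L over [I-1,I-2,II-1,II-2,II-3]: 3 consistent

II-2 ∈ {Ff Hh Ll, ff Hh Ll}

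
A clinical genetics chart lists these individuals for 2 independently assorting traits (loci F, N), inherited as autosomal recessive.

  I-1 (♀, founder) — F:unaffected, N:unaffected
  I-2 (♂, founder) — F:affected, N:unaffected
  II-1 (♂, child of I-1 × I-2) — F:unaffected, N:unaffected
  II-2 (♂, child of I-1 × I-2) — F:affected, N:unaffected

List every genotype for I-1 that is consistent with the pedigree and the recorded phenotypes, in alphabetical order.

F/I-1 un ·: Ff
F/I-2 aff ·: ff
F/II-1 un I-1×I-2: Ff
F/II-2 aff I-1×I-2: ff
⇒ F over [I-1,I-2,II-1,II-2]: 1 consistent
N/I-1 un ·: NN|Nn
N/I-2 un ·: NN|Nn
N/II-1 un I-1×I-2: NN|Nn
N/II-2 un I-1×I-2: NN|Nn
⇒ N over [I-1,I-2,II-1,II-2]: 13 consistent

I-1 ∈ {Ff NN, Ff Nn}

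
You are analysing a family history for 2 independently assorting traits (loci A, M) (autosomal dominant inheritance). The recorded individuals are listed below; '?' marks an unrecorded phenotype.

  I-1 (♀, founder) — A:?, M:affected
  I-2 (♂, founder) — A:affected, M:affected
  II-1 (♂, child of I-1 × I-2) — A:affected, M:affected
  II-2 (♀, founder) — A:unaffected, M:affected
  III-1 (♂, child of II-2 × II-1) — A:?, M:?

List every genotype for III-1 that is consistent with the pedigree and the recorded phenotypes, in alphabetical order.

III-1 ∈ {Aa MM, Aa Mm, Aa mm, aa MM, aa Mm, aa mm}

A/I-1 ? ·: aa|Aa|AA
A/I-2 aff ·: Aa|AA
A/II-1 aff I-1×I-2: Aa|AA
A/II-2 un ·: aa
A/III-1 ? II-2×II-1: aa|Aa
⇒ A over [I-1,I-2,II-1,II-2,III-1]: 14 consistent
M/I-1 aff ·: Mm|MM
M/I-2 aff ·: Mm|MM
M/II-1 aff I-1×I-2: Mm|MM
M/II-2 aff ·: Mm|MM
M/III-1 ? II-2×II-1: mm|Mm|MM
⇒ M over [I-1,I-2,II-1,II-2,III-1]: 27 consistent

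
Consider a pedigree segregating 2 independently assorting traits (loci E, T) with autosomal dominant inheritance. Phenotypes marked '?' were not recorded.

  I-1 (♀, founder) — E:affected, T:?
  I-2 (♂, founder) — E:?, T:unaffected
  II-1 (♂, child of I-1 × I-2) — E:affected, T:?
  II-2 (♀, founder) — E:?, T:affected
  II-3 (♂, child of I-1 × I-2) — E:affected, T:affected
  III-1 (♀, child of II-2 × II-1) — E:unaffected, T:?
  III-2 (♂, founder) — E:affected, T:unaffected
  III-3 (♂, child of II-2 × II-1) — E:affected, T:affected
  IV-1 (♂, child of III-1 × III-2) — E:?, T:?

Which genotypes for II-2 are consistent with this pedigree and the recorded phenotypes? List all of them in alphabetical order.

E/I-1 aff ·: Ee|EE
E/I-2 ? ·: ee|Ee|EE
E/II-1 aff I-1×I-2: Ee
E/II-2 ? ·: ee|Ee
E/II-3 aff I-1×I-2: Ee|EE
E/III-1 un II-2×II-1: ee
E/III-2 aff ·: Ee|EE
E/III-3 aff II-2×II-1: Ee|EE
E/IV-1 ? III-1×III-2: ee|Ee
⇒ E over [I-1,I-2,II-1,II-2,II-3,III-1,III-2,III-3,IV-1]: 72 consistent
T/I-1 ? ·: Tt|TT
T/I-2 un ·: tt
T/II-1 ? I-1×I-2: tt|Tt
T/II-2 aff ·: Tt|TT
T/II-3 aff I-1×I-2: Tt
T/III-1 ? II-2×II-1: tt|Tt|TT
T/III-2 un ·: tt
T/III-3 aff II-2×II-1: Tt|TT
T/IV-1 ? III-1×III-2: tt|Tt
⇒ T over [I-1,I-2,II-1,II-2,II-3,III-1,III-2,III-3,IV-1]: 33 consistent

II-2 ∈ {Ee TT, Ee Tt, ee TT, ee Tt}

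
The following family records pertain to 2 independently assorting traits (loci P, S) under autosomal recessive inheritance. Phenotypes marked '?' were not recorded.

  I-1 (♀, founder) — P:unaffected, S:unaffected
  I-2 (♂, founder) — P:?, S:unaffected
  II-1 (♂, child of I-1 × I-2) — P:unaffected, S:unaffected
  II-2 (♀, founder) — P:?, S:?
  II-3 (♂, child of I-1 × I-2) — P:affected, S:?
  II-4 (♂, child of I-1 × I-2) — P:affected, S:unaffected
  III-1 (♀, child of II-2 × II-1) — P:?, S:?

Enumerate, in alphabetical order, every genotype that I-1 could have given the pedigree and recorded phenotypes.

P/I-1 un ·: Pp
P/I-2 ? ·: Pp|pp
P/II-1 un I-1×I-2: PP|Pp
P/II-2 ? ·: PP|Pp|pp
P/II-3 aff I-1×I-2: pp
P/II-4 aff I-1×I-2: pp
P/III-1 ? II-2×II-1: PP|Pp|pp
⇒ P over [I-1,I-2,II-1,II-2,II-3,II-4,III-1]: 18 consistent
S/I-1 un ·: SS|Ss
S/I-2 un ·: SS|Ss
S/II-1 un I-1×I-2: SS|Ss
S/II-2 ? ·: SS|Ss|ss
S/II-3 ? I-1×I-2: SS|Ss|ss
S/II-4 un I-1×I-2: SS|Ss
S/III-1 ? II-2×II-1: SS|Ss|ss
⇒ S over [I-1,I-2,II-1,II-2,II-3,II-4,III-1]: 158 consistent

I-1 ∈ {Pp SS, Pp Ss}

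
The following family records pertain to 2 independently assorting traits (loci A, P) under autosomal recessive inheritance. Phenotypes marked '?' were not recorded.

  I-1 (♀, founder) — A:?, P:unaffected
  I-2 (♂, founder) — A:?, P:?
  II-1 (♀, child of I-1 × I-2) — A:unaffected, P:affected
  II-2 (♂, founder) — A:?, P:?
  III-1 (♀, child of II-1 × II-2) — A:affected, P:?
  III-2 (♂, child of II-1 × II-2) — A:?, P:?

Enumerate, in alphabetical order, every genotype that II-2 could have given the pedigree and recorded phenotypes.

II-2 ∈ {Aa PP, Aa Pp, Aa pp, aa PP, aa Pp, aa pp}

A/I-1 ? ·: AA|Aa|aa
A/I-2 ? ·: AA|Aa|aa
A/II-1 un I-1×I-2: Aa
A/II-2 ? ·: Aa|aa
A/III-1 aff II-1×II-2: aa
A/III-2 ? II-1×II-2: AA|Aa|aa
⇒ A over [I-1,I-2,II-1,II-2,III-1,III-2]: 35 consistent
P/I-1 un ·: Pp
P/I-2 ? ·: Pp|pp
P/II-1 aff I-1×I-2: pp
P/II-2 ? ·: PP|Pp|pp
P/III-1 ? II-1×II-2: Pp|pp
P/III-2 ? II-1×II-2: Pp|pp
⇒ P over [I-1,I-2,II-1,II-2,III-1,III-2]: 12 consistent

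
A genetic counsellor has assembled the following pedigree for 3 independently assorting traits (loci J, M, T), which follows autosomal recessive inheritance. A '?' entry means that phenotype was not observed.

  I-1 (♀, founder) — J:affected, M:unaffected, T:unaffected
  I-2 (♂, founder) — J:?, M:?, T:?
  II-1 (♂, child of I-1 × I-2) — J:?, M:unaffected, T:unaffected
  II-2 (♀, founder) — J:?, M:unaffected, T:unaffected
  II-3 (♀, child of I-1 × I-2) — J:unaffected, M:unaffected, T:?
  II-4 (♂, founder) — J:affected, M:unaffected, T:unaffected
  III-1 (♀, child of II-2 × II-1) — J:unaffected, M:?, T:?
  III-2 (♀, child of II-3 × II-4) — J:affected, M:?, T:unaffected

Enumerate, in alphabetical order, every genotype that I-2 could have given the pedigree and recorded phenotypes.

J/I-1 aff ·: jj
J/I-2 ? ·: JJ|Jj
J/II-1 ? I-1×I-2: Jj|jj
J/II-2 ? ·: JJ|Jj|jj
J/II-3 un I-1×I-2: Jj
J/II-4 aff ·: jj
J/III-1 un II-2×II-1: JJ|Jj
J/III-2 aff II-3×II-4: jj
⇒ J over [I-1,I-2,II-1,II-2,II-3,II-4,III-1,III-2]: 12 consistent
M/I-1 un ·: MM|Mm
M/I-2 ? ·: MM|Mm|mm
M/II-1 un I-1×I-2: MM|Mm
M/II-2 un ·: MM|Mm
M/II-3 un I-1×I-2: MM|Mm
M/II-4 un ·: MM|Mm
M/III-1 ? II-2×II-1: MM|Mm|mm
M/III-2 ? II-3×II-4: MM|Mm|mm
⇒ M over [I-1,I-2,II-1,II-2,II-3,II-4,III-1,III-2]: 251 consistent
T/I-1 un ·: TT|Tt
T/I-2 ? ·: TT|Tt|tt
T/II-1 un I-1×I-2: TT|Tt
T/II-2 un ·: TT|Tt
T/II-3 ? I-1×I-2: TT|Tt|tt
T/II-4 un ·: TT|Tt
T/III-1 ? II-2×II-1: TT|Tt|tt
T/III-2 un II-3×II-4: TT|Tt
⇒ T over [I-1,I-2,II-1,II-2,II-3,II-4,III-1,III-2]: 243 consistent

I-2 ∈ {JJ MM TT, JJ MM Tt, JJ MM tt, JJ Mm TT, JJ Mm Tt, JJ Mm tt, JJ mm TT, JJ mm Tt, JJ mm tt, Jj MM TT, Jj MM Tt, Jj MM tt, Jj Mm TT, Jj Mm Tt, Jj Mm tt, Jj mm TT, Jj mm Tt, Jj mm tt}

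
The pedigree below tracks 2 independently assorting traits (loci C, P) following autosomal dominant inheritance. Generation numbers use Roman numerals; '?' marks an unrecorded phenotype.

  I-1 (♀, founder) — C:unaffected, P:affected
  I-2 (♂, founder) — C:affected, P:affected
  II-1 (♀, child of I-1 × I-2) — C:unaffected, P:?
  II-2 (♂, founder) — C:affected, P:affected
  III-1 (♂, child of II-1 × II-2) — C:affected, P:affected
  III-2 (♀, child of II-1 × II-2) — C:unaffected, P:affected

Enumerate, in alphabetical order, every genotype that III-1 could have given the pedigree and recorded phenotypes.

III-1 ∈ {Cc PP, Cc Pp}

C/I-1 un ·: cc
C/I-2 aff ·: Cc
C/II-1 un I-1×I-2: cc
C/II-2 aff ·: Cc
C/III-1 aff II-1×II-2: Cc
C/III-2 un II-1×II-2: cc
⇒ C over [I-1,I-2,II-1,II-2,III-1,III-2]: 1 consistent
P/I-1 aff ·: Pp|PP
P/I-2 aff ·: Pp|PP
P/II-1 ? I-1×I-2: pp|Pp|PP
P/II-2 aff ·: Pp|PP
P/III-1 aff II-1×II-2: Pp|PP
P/III-2 aff II-1×II-2: Pp|PP
⇒ P over [I-1,I-2,II-1,II-2,III-1,III-2]: 46 consistent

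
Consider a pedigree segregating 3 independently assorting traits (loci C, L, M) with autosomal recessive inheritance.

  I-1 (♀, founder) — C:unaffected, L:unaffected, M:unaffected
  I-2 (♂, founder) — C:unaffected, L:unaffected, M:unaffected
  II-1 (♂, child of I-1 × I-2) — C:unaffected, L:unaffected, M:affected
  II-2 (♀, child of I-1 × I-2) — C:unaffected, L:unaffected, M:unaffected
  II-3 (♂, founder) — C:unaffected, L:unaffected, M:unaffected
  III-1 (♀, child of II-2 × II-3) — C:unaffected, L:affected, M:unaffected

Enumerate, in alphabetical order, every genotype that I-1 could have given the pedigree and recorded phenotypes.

I-1 ∈ {CC LL Mm, CC Ll Mm, Cc LL Mm, Cc Ll Mm}

C/I-1 un ·: CC|Cc
C/I-2 un ·: CC|Cc
C/II-1 un I-1×I-2: CC|Cc
C/II-2 un I-1×I-2: CC|Cc
C/II-3 un ·: CC|Cc
C/III-1 un II-2×II-3: CC|Cc
⇒ C over [I-1,I-2,II-1,II-2,II-3,III-1]: 45 consistent
L/I-1 un ·: LL|Ll
L/I-2 un ·: LL|Ll
L/II-1 un I-1×I-2: LL|Ll
L/II-2 un I-1×I-2: Ll
L/II-3 un ·: Ll
L/III-1 aff II-2×II-3: ll
⇒ L over [I-1,I-2,II-1,II-2,II-3,III-1]: 6 consistent
M/I-1 un ·: Mm
M/I-2 un ·: Mm
M/II-1 aff I-1×I-2: mm
M/II-2 un I-1×I-2: MM|Mm
M/II-3 un ·: MM|Mm
M/III-1 un II-2×II-3: MM|Mm
⇒ M over [I-1,I-2,II-1,II-2,II-3,III-1]: 7 consistent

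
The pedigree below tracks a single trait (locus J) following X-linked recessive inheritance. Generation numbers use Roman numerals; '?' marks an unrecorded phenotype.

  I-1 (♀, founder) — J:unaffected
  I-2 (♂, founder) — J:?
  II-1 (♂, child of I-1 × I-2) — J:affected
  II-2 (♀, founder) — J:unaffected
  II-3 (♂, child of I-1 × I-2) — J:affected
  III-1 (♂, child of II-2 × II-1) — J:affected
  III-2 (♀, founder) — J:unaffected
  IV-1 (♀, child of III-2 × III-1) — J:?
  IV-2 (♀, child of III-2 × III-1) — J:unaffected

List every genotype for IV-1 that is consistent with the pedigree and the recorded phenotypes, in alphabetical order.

IV-1 ∈ {X^JX^j, X^jX^j}

J/I-1 un ·: X^JX^j
J/I-2 ? ·: X^JY|X^jY
J/II-1 aff I-1×I-2: X^jY
J/II-2 un ·: X^JX^j
J/II-3 aff I-1×I-2: X^jY
J/III-1 aff II-2×II-1: X^jY
J/III-2 un ·: X^JX^J|X^JX^j
J/IV-1 ? III-2×III-1: X^JX^j|X^jX^j
J/IV-2 un III-2×III-1: X^JX^j
⇒ J over [I-1,I-2,II-1,II-2,II-3,III-1,III-2,IV-1,IV-2]: 6 consistent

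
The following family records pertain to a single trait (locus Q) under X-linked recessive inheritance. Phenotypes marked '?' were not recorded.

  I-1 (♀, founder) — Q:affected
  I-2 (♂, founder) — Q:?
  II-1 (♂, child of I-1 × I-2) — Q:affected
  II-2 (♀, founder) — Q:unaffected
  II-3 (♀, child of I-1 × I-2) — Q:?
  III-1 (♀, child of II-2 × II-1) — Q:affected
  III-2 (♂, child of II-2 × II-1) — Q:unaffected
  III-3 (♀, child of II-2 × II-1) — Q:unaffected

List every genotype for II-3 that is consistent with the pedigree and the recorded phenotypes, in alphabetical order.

Q/I-1 aff ·: X^qX^q
Q/I-2 ? ·: X^QY|X^qY
Q/II-1 aff I-1×I-2: X^qY
Q/II-2 un ·: X^QX^q
Q/II-3 ? I-1×I-2: X^QX^q|X^qX^q
Q/III-1 aff II-2×II-1: X^qX^q
Q/III-2 un II-2×II-1: X^QY
Q/III-3 un II-2×II-1: X^QX^q
⇒ Q over [I-1,I-2,II-1,II-2,II-3,III-1,III-2,III-3]: 2 consistent

II-3 ∈ {X^QX^q, X^qX^q}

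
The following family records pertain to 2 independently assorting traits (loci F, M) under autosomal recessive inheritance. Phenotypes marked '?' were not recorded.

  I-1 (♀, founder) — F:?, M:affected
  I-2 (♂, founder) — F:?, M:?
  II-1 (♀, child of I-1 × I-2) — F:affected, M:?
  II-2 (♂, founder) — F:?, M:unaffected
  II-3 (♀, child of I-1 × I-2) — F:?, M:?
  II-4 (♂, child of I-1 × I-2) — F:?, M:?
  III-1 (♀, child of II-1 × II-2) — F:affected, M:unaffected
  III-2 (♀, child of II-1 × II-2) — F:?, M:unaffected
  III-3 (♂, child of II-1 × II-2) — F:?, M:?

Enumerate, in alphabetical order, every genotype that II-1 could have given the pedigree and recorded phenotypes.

F/I-1 ? ·: Ff|ff
F/I-2 ? ·: Ff|ff
F/II-1 aff I-1×I-2: ff
F/II-2 ? ·: Ff|ff
F/II-3 ? I-1×I-2: FF|Ff|ff
F/II-4 ? I-1×I-2: FF|Ff|ff
F/III-1 aff II-1×II-2: ff
F/III-2 ? II-1×II-2: Ff|ff
F/III-3 ? II-1×II-2: Ff|ff
⇒ F over [I-1,I-2,II-1,II-2,II-3,II-4,III-1,III-2,III-3]: 90 consistent
M/I-1 aff ·: mm
M/I-2 ? ·: MM|Mm|mm
M/II-1 ? I-1×I-2: Mm|mm
M/II-2 un ·: MM|Mm
M/II-3 ? I-1×I-2: Mm|mm
M/II-4 ? I-1×I-2: Mm|mm
M/III-1 un II-1×II-2: MM|Mm
M/III-2 un II-1×II-2: MM|Mm
M/III-3 ? II-1×II-2: MM|Mm|mm
⇒ M over [I-1,I-2,II-1,II-2,II-3,II-4,III-1,III-2,III-3]: 115 consistent

II-1 ∈ {ff Mm, ff mm}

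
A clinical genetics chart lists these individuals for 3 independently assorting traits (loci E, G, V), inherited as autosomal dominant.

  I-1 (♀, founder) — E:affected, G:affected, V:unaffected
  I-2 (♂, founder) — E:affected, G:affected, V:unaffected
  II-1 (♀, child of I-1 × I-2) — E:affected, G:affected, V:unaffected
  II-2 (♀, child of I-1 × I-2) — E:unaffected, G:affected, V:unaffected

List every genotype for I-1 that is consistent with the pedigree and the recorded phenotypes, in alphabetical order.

E/I-1 aff ·: Ee
E/I-2 aff ·: Ee
E/II-1 aff I-1×I-2: Ee|EE
E/II-2 un I-1×I-2: ee
⇒ E over [I-1,I-2,II-1,II-2]: 2 consistent
G/I-1 aff ·: Gg|GG
G/I-2 aff ·: Gg|GG
G/II-1 aff I-1×I-2: Gg|GG
G/II-2 aff I-1×I-2: Gg|GG
⇒ G over [I-1,I-2,II-1,II-2]: 13 consistent
V/I-1 un ·: vv
V/I-2 un ·: vv
V/II-1 un I-1×I-2: vv
V/II-2 un I-1×I-2: vv
⇒ V over [I-1,I-2,II-1,II-2]: 1 consistent

I-1 ∈ {Ee GG vv, Ee Gg vv}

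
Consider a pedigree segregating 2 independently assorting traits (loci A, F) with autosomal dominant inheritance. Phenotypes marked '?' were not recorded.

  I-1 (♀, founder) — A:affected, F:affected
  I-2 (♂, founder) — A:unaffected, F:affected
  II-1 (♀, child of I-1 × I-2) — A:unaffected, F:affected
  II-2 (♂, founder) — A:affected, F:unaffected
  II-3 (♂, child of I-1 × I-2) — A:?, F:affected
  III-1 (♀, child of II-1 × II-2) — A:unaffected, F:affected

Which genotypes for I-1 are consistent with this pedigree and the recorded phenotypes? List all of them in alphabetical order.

I-1 ∈ {Aa FF, Aa Ff}

A/I-1 aff ·: Aa
A/I-2 un ·: aa
A/II-1 un I-1×I-2: aa
A/II-2 aff ·: Aa
A/II-3 ? I-1×I-2: aa|Aa
A/III-1 un II-1×II-2: aa
⇒ A over [I-1,I-2,II-1,II-2,II-3,III-1]: 2 consistent
F/I-1 aff ·: Ff|FF
F/I-2 aff ·: Ff|FF
F/II-1 aff I-1×I-2: Ff|FF
F/II-2 un ·: ff
F/II-3 aff I-1×I-2: Ff|FF
F/III-1 aff II-1×II-2: Ff
⇒ F over [I-1,I-2,II-1,II-2,II-3,III-1]: 13 consistent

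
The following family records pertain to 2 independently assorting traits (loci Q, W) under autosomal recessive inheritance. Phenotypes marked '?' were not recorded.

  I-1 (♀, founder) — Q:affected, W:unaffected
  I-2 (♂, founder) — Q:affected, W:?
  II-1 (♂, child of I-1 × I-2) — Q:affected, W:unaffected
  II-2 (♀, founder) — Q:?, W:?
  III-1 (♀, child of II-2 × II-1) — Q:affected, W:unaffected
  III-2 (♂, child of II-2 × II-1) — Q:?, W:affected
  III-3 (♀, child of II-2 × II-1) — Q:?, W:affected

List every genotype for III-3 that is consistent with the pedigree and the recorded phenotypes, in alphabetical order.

III-3 ∈ {Qq ww, qq ww}

Q/I-1 aff ·: qq
Q/I-2 aff ·: qq
Q/II-1 aff I-1×I-2: qq
Q/II-2 ? ·: Qq|qq
Q/III-1 aff II-2×II-1: qq
Q/III-2 ? II-2×II-1: Qq|qq
Q/III-3 ? II-2×II-1: Qq|qq
⇒ Q over [I-1,I-2,II-1,II-2,III-1,III-2,III-3]: 5 consistent
W/I-1 un ·: WW|Ww
W/I-2 ? ·: WW|Ww|ww
W/II-1 un I-1×I-2: Ww
W/II-2 ? ·: Ww|ww
W/III-1 un II-2×II-1: WW|Ww
W/III-2 aff II-2×II-1: ww
W/III-3 aff II-2×II-1: ww
⇒ W over [I-1,I-2,II-1,II-2,III-1,III-2,III-3]: 15 consistent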